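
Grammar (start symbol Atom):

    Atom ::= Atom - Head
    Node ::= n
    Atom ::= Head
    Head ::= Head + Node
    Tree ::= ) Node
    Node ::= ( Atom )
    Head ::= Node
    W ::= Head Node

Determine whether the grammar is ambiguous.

Unambiguous

Only Atom, Head, Node are reachable from Atom; ignoring the rest: Atom → Atom - Head | Head  ;  Head → Head + Node | Node  — a left-associative chain with Node at the bottom. Each string factors uniquely by precedence.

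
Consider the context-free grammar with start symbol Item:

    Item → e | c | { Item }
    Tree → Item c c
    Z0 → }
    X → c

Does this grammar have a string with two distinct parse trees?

Unambiguous

Only Item is reachable from Item; ignoring the rest: L(Item) is { openⁿ atom closeⁿ : n ≥ 0 }. The bracket depth fixes n, and the derivation is forced at every step.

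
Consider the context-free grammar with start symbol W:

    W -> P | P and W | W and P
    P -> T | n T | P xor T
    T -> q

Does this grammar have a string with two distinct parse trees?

Witness: q and q

Derivation 1: W ⇒ P and W ⇒ T and W ⇒ q and W ⇒ q and P ⇒ q and T ⇒ q and q
Derivation 2: W ⇒ W and P ⇒ P and P ⇒ T and P ⇒ q and P ⇒ q and T ⇒ q and q

Two distinct leftmost derivations for the same string.

Ambiguous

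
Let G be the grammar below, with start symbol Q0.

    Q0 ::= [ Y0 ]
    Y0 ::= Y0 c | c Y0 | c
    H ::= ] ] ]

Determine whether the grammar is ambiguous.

Ambiguous

Witness: [ c c ]

Derivation 1: Q0 ⇒ [ Y0 ] ⇒ [ Y0 c ] ⇒ [ c c ]
Derivation 2: Q0 ⇒ [ Y0 ] ⇒ [ c Y0 ] ⇒ [ c c ]

Two distinct leftmost derivations for the same string.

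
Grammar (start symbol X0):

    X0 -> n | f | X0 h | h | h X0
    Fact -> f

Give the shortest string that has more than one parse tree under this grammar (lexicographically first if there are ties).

h h

length 1: no string has ≥2 trees
length 2: h h has 2 parse trees

Two derivations of h h:
  X0 ⇒ X0 h ⇒ h h
  X0 ⇒ h X0 ⇒ h h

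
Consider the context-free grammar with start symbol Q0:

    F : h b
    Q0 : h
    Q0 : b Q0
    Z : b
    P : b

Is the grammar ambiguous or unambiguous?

Unambiguous

(Z, F, P are unreachable from Q0, so their rules don't affect L(Q0).) The reachable rules are right-linear with at most one rule per (nonterminal, next-terminal) pair. Each input token forces the next rule, so parsing is deterministic.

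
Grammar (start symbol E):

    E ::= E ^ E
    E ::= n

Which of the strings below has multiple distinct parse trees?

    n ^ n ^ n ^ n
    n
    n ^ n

n ^ n ^ n ^ n: 5 trees
n: 1 tree
n ^ n: 1 tree

n ^ n ^ n ^ n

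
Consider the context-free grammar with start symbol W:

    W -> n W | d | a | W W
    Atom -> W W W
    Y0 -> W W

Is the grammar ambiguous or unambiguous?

Ambiguous

Witness: a a a

Derivation 1: W ⇒ W W ⇒ a W ⇒ a W W ⇒ a a W ⇒ a a a
Derivation 2: W ⇒ W W ⇒ W W W ⇒ a W W ⇒ a a W ⇒ a a a

Two distinct leftmost derivations for the same string.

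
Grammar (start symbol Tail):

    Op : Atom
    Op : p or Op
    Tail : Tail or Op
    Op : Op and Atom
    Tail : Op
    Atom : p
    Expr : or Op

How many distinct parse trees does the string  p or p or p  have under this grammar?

Parse trees for p or p or p:
  [Tail [Tail [Op [Atom p]]] or [Op p or [Op [Atom p]]]]
  [Tail [Tail [Tail [Op [Atom p]]] or [Op [Atom p]]] or [Op [Atom p]]]
  [Tail [Tail [Op p or [Op [Atom p]]]] or [Op [Atom p]]]
  [Tail [Op p or [Op p or [Op [Atom p]]]]]

4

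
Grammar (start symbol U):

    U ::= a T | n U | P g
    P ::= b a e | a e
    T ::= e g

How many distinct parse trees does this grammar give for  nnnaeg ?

Parse trees for nnnaeg:
  [U n [U n [U n [U a [T e g]]]]]
  [U n [U n [U n [U [P a e] g]]]]

2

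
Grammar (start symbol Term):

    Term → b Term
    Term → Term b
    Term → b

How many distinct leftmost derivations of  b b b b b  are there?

Parse trees for b b b b b (showing first 6 of 16):
  [Term b [Term b [Term b [Term b [Term b]]]]]
  [Term b [Term b [Term b [Term [Term b] b]]]]
  [Term b [Term b [Term [Term b [Term b]] b]]]
  [Term b [Term b [Term [Term [Term b] b] b]]]
  [Term b [Term [Term b [Term b [Term b]]] b]]
  [Term b [Term [Term b [Term [Term b] b]] b]]

16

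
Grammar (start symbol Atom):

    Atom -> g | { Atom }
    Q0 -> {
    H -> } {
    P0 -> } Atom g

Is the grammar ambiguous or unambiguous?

(Q0, H, P0 are unreachable from Atom, so their rules don't affect L(Atom).) L(Atom) is { openⁿ atom closeⁿ : n ≥ 0 }. The bracket depth fixes n, and the derivation is forced at every step.

Unambiguous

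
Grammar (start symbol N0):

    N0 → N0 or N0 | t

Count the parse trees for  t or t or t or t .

5

Parse trees for t or t or t or t:
  [N0 [N0 t] or [N0 [N0 t] or [N0 [N0 t] or [N0 t]]]]
  [N0 [N0 t] or [N0 [N0 [N0 t] or [N0 t]] or [N0 t]]]
  [N0 [N0 [N0 t] or [N0 t]] or [N0 [N0 t] or [N0 t]]]
  [N0 [N0 [N0 t] or [N0 [N0 t] or [N0 t]]] or [N0 t]]
  [N0 [N0 [N0 [N0 t] or [N0 t]] or [N0 t]] or [N0 t]]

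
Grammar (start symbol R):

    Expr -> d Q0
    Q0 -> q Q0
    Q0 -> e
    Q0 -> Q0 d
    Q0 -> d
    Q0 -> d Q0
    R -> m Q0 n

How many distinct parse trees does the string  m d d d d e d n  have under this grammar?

Parse trees for m d d d d e d n:
  [R m [Q0 [Q0 d [Q0 d [Q0 d [Q0 d [Q0 e]]]]] d] n]
  [R m [Q0 d [Q0 [Q0 d [Q0 d [Q0 d [Q0 e]]]] d]] n]
  [R m [Q0 d [Q0 d [Q0 [Q0 d [Q0 d [Q0 e]]] d]]] n]
  [R m [Q0 d [Q0 d [Q0 d [Q0 [Q0 d [Q0 e]] d]]]] n]
  [R m [Q0 d [Q0 d [Q0 d [Q0 d [Q0 [Q0 e] d]]]]] n]

5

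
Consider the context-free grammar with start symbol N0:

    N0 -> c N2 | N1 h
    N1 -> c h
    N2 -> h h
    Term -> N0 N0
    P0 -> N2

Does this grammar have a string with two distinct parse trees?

Ambiguous

Witness: c h h

Derivation 1: N0 ⇒ c N2 ⇒ c h h
Derivation 2: N0 ⇒ N1 h ⇒ c h h

Two distinct leftmost derivations for the same string.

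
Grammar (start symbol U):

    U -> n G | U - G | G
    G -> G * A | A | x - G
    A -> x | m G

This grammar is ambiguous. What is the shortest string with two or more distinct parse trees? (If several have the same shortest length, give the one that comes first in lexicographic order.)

length 1: no string has ≥2 trees
length 2: no string has ≥2 trees
length 3: x - x has 2 parse trees

Two derivations of x - x:
  U ⇒ U - G ⇒ G - G ⇒ A - G ⇒ x - G ⇒ x - A ⇒ x - x
  U ⇒ G ⇒ x - G ⇒ x - A ⇒ x - x

x - x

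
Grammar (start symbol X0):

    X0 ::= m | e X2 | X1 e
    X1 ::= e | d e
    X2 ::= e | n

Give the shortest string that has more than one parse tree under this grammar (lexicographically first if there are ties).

e e

length 1: no string has ≥2 trees
length 2: e e has 2 parse trees

Two derivations of e e:
  X0 ⇒ e X2 ⇒ e e
  X0 ⇒ X1 e ⇒ e e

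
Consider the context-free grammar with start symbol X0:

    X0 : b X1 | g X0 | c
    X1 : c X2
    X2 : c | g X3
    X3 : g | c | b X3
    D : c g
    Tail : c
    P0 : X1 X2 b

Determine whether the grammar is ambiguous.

Unambiguous

Only X0, X1, X2, X3 are reachable from X0; ignoring the rest: Restricted to the reachable nonterminals, every rule has the form A → t or A → t B, and no two rules for the same A share a first terminal. The grammar encodes a DFA — one run per string.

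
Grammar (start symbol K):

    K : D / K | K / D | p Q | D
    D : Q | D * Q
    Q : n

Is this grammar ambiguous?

Ambiguous

Witness: n / n

Derivation 1: K ⇒ D / K ⇒ Q / K ⇒ n / K ⇒ n / D ⇒ n / Q ⇒ n / n
Derivation 2: K ⇒ K / D ⇒ D / D ⇒ Q / D ⇒ n / D ⇒ n / Q ⇒ n / n

Two distinct leftmost derivations for the same string.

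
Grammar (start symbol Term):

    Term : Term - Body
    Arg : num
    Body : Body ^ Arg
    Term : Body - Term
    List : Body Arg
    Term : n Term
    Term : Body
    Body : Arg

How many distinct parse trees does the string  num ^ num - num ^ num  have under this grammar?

2

Parse trees for num ^ num - num ^ num:
  [Term [Term [Body [Body [Arg num]] ^ [Arg num]]] - [Body [Body [Arg num]] ^ [Arg num]]]
  [Term [Body [Body [Arg num]] ^ [Arg num]] - [Term [Body [Body [Arg num]] ^ [Arg num]]]]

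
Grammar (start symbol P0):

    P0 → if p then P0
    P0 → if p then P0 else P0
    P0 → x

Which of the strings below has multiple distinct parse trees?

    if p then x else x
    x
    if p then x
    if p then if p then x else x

if p then if p then x else x

if p then x else x: 1 tree
x: 1 tree
if p then x: 1 tree
if p then if p then x else x: 2 trees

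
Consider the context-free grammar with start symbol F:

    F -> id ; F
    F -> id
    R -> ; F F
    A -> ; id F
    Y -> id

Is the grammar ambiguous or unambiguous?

Only F is reachable from F; ignoring the rest: Right-recursive list with a separator: after each atom, whether the separator follows determines the rule. One parse per string.

Unambiguous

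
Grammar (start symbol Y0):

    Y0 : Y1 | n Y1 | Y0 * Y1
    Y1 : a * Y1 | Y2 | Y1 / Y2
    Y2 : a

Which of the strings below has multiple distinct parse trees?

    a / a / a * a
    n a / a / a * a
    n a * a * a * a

a / a / a * a: 1 tree
n a / a / a * a: 1 tree
n a * a * a * a: 8 trees

n a * a * a * a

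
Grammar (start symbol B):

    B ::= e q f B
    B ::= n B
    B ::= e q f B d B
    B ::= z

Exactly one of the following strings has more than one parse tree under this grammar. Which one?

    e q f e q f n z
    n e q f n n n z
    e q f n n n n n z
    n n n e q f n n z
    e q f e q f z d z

e q f e q f z d z

e q f e q f n z: 1 tree
n e q f n n n z: 1 tree
e q f n n n n n z: 1 tree
n n n e q f n n z: 1 tree
e q f e q f z d z: 2 trees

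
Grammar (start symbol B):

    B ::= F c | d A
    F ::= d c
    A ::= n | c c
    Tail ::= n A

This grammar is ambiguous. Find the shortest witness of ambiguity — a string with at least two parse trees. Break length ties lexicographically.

length 2: no string has ≥2 trees
length 3: d c c has 2 parse trees

Two derivations of d c c:
  B ⇒ F c ⇒ d c c
  B ⇒ d A ⇒ d c c

d c c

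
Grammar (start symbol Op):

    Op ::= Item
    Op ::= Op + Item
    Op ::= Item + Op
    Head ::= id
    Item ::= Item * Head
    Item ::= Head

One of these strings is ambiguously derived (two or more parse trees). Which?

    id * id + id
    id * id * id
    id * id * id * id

id * id + id

id * id + id: 2 trees
id * id * id: 1 tree
id * id * id * id: 1 tree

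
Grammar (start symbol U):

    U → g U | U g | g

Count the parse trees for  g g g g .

Parse trees for g g g g:
  [U g [U g [U g [U g]]]]
  [U g [U g [U [U g] g]]]
  [U g [U [U g [U g]] g]]
  [U g [U [U [U g] g] g]]
  [U [U g [U g [U g]]] g]
  [U [U g [U [U g] g]] g]
  [U [U [U g [U g]] g] g]
  [U [U [U [U g] g] g] g]

8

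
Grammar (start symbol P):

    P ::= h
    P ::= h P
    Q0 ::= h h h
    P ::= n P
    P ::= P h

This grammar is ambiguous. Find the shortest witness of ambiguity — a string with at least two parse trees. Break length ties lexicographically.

h h

length 1: no string has ≥2 trees
length 2: h h has 2 parse trees

Two derivations of h h:
  P ⇒ h P ⇒ h h
  P ⇒ P h ⇒ h h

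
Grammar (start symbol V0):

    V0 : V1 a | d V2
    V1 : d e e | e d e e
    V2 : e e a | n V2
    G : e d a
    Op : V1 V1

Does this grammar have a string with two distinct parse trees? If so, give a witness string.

Witness: d e e a

Derivation 1: V0 ⇒ V1 a ⇒ d e e a
Derivation 2: V0 ⇒ d V2 ⇒ d e e a

Two distinct leftmost derivations for the same string.

Ambiguous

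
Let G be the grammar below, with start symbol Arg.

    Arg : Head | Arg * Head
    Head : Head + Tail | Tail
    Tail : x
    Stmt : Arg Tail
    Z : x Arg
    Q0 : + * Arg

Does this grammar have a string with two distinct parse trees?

Only Arg, Head, Tail are reachable from Arg; ignoring the rest: The grammar is stratified — Arg handles '*' (left-recursive), Head handles '+', Tail atoms. Each operator has a fixed associativity and precedence level, so every string has one parse.

Unambiguous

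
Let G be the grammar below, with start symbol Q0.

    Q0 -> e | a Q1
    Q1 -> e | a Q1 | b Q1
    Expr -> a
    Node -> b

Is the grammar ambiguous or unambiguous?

Unambiguous

Only Q0, Q1 are reachable from Q0; ignoring the rest: Each reachable nonterminal has at most one production per leading terminal, and all productions are right-linear; the derivation is determined token-by-token.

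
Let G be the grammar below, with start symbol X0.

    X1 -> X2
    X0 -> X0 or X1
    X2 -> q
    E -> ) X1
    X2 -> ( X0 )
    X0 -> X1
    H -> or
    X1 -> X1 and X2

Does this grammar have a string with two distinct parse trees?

(E, H are unreachable from X0, so their rules don't affect L(X0).) The grammar is stratified — X0 handles 'or' (left-recursive), X1 handles 'and', X2 atoms. Each operator has a fixed associativity and precedence level, so every string has one parse.

Unambiguous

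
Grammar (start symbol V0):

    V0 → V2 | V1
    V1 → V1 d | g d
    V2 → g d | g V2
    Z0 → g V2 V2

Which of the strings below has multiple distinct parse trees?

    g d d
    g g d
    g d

g d d: 1 tree
g g d: 1 tree
g d: 2 trees

g d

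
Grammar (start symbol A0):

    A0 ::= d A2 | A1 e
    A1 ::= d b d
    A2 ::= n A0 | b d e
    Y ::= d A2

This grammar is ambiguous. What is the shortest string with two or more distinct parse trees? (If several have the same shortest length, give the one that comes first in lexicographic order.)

length 4: d b d e has 2 parse trees

Two derivations of d b d e:
  A0 ⇒ d A2 ⇒ d b d e
  A0 ⇒ A1 e ⇒ d b d e

d b d e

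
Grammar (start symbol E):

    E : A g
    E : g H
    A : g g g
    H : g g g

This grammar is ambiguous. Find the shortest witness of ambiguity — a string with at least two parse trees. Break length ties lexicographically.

g g g g

length 4: g g g g has 2 parse trees

Two derivations of g g g g:
  E ⇒ A g ⇒ g g g g
  E ⇒ g H ⇒ g g g g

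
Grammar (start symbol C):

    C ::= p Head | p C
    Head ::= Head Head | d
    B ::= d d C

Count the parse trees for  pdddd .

5

Parse trees for pdddd:
  [C p [Head [Head d] [Head [Head d] [Head [Head d] [Head d]]]]]
  [C p [Head [Head d] [Head [Head [Head d] [Head d]] [Head d]]]]
  [C p [Head [Head [Head d] [Head d]] [Head [Head d] [Head d]]]]
  [C p [Head [Head [Head d] [Head [Head d] [Head d]]] [Head d]]]
  [C p [Head [Head [Head [Head d] [Head d]] [Head d]] [Head d]]]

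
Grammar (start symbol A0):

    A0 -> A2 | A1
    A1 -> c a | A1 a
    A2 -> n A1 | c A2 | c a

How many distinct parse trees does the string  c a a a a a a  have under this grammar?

Parse trees for c a a a a a a:
  [A0 [A1 [A1 [A1 [A1 [A1 [A1 c a] a] a] a] a] a]]

1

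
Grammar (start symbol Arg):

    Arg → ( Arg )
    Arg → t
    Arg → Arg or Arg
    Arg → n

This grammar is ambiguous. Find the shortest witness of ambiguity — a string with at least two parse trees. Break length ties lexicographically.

n or n or n

length 1: no string has ≥2 trees
length 3: no string has ≥2 trees
length 5: n or n or n has 2 parse trees

Two derivations of n or n or n:
  Arg ⇒ Arg or Arg ⇒ Arg or Arg or Arg ⇒ n or Arg or Arg ⇒ n or n or Arg ⇒ n or n or n
  Arg ⇒ Arg or Arg ⇒ n or Arg ⇒ n or Arg or Arg ⇒ n or n or Arg ⇒ n or n or n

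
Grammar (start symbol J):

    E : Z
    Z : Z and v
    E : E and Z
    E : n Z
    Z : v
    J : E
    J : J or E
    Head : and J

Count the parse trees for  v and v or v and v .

Parse trees for v and v or v and v:
  [J [J [E [Z [Z v] and v]]] or [E [Z [Z v] and v]]]
  [J [J [E [Z [Z v] and v]]] or [E [E [Z v]] and [Z v]]]
  [J [J [E [E [Z v]] and [Z v]]] or [E [Z [Z v] and v]]]
  [J [J [E [E [Z v]] and [Z v]]] or [E [E [Z v]] and [Z v]]]

4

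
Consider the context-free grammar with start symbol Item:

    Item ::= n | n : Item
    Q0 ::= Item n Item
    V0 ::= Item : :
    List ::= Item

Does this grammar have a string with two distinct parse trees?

Only Item is reachable from Item; ignoring the rest: Right-recursive list with a separator: after each atom, whether the separator follows determines the rule. One parse per string.

Unambiguous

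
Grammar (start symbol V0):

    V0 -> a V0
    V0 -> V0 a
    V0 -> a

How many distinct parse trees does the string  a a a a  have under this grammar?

8

Parse trees for a a a a:
  [V0 a [V0 a [V0 a [V0 a]]]]
  [V0 a [V0 a [V0 [V0 a] a]]]
  [V0 a [V0 [V0 a [V0 a]] a]]
  [V0 a [V0 [V0 [V0 a] a] a]]
  [V0 [V0 a [V0 a [V0 a]]] a]
  [V0 [V0 a [V0 [V0 a] a]] a]
  [V0 [V0 [V0 a [V0 a]] a] a]
  [V0 [V0 [V0 [V0 a] a] a] a]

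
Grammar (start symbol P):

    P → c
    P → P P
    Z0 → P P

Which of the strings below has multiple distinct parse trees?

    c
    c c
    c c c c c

c c c c c

c: 1 tree
c c: 1 tree
c c c c c: 14 trees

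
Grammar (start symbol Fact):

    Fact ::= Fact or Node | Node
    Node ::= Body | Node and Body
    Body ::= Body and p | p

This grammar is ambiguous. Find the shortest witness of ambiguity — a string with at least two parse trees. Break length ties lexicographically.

length 1: no string has ≥2 trees
length 3: p and p has 2 parse trees

Two derivations of p and p:
  Fact ⇒ Node ⇒ Body ⇒ Body and p ⇒ p and p
  Fact ⇒ Node ⇒ Node and Body ⇒ Body and Body ⇒ p and Body ⇒ p and p

p and p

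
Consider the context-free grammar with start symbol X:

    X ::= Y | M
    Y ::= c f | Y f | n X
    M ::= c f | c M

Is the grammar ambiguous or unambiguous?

Witness: c f

Derivation 1: X ⇒ Y ⇒ c f
Derivation 2: X ⇒ M ⇒ c f

Two distinct leftmost derivations for the same string.

Ambiguous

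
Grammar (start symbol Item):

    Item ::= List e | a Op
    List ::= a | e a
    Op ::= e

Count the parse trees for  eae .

1

Parse trees for eae:
  [Item [List e a] e]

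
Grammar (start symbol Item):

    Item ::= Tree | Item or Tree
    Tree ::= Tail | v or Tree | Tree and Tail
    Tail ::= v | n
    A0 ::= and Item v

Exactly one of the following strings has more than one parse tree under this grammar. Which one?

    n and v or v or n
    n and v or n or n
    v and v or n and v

n and v or v or n

n and v or v or n: 2 trees
n and v or n or n: 1 tree
v and v or n and v: 1 tree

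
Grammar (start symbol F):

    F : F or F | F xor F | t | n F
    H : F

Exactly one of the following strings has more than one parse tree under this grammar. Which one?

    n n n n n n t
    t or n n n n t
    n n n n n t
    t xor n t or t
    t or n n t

t xor n t or t

n n n n n n t: 1 tree
t or n n n n t: 1 tree
n n n n n t: 1 tree
t xor n t or t: 3 trees
t or n n t: 1 tree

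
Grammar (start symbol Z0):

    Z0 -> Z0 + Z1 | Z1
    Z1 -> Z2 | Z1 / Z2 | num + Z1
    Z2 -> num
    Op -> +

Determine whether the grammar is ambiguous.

Ambiguous

Witness: num + num

Derivation 1: Z0 ⇒ Z0 + Z1 ⇒ Z1 + Z1 ⇒ Z2 + Z1 ⇒ num + Z1 ⇒ num + Z2 ⇒ num + num
Derivation 2: Z0 ⇒ Z1 ⇒ num + Z1 ⇒ num + Z2 ⇒ num + num

Two distinct leftmost derivations for the same string.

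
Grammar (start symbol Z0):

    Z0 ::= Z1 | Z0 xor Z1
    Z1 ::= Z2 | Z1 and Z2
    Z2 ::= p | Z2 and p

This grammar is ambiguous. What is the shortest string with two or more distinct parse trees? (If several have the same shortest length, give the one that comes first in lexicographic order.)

p and p

length 1: no string has ≥2 trees
length 3: p and p has 2 parse trees

Two derivations of p and p:
  Z0 ⇒ Z1 ⇒ Z2 ⇒ Z2 and p ⇒ p and p
  Z0 ⇒ Z1 ⇒ Z1 and Z2 ⇒ Z2 and Z2 ⇒ p and Z2 ⇒ p and p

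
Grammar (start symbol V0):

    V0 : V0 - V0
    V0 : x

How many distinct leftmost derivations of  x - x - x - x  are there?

Parse trees for x - x - x - x:
  [V0 [V0 x] - [V0 [V0 x] - [V0 [V0 x] - [V0 x]]]]
  [V0 [V0 x] - [V0 [V0 [V0 x] - [V0 x]] - [V0 x]]]
  [V0 [V0 [V0 x] - [V0 x]] - [V0 [V0 x] - [V0 x]]]
  [V0 [V0 [V0 x] - [V0 [V0 x] - [V0 x]]] - [V0 x]]
  [V0 [V0 [V0 [V0 x] - [V0 x]] - [V0 x]] - [V0 x]]

5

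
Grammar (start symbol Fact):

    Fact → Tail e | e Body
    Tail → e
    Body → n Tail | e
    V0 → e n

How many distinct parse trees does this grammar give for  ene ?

1

Parse trees for ene:
  [Fact e [Body n [Tail e]]]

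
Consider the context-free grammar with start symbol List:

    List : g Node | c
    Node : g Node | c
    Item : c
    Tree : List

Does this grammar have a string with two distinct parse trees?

Unambiguous

(Item, Tree are unreachable from List, so their rules don't affect L(List).) The reachable rules are right-linear with at most one rule per (nonterminal, next-terminal) pair. Each input token forces the next rule, so parsing is deterministic.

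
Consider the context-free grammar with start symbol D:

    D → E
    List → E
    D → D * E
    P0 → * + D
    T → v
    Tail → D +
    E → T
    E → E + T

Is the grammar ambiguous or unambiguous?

Only D, E, T are reachable from D; ignoring the rest: This is a standard precedence ladder (D over E over T), with each level left-recursive on its own operator ('*' at D, '+' at E). That structure is LR(1), hence unambiguous.

Unambiguous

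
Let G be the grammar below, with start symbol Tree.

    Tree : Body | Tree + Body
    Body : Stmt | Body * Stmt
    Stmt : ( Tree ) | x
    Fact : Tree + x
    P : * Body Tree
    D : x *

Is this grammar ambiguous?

Unambiguous

Only Tree, Body, Stmt are reachable from Tree; ignoring the rest: The grammar is stratified — Tree handles '+' (left-recursive), Body handles '*', Stmt atoms. Each operator has a fixed associativity and precedence level, so every string has one parse.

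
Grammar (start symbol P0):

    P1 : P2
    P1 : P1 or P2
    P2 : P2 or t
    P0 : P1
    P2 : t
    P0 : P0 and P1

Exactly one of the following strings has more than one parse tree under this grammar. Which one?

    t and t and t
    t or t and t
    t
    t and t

t or t and t

t and t and t: 1 tree
t or t and t: 2 trees
t: 1 tree
t and t: 1 tree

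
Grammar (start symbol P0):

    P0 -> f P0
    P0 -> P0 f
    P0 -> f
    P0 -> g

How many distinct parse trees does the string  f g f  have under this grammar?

Parse trees for f g f:
  [P0 f [P0 [P0 g] f]]
  [P0 [P0 f [P0 g]] f]

2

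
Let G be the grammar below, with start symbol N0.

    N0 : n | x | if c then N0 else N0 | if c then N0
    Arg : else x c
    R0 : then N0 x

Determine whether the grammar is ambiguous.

Ambiguous

Witness: if c then if c then n else n

Derivation 1: N0 ⇒ if c then N0 else N0 ⇒ if c then if c then N0 else N0 ⇒ if c then if c then n else N0 ⇒ if c then if c then n else n
Derivation 2: N0 ⇒ if c then N0 ⇒ if c then if c then N0 else N0 ⇒ if c then if c then n else N0 ⇒ if c then if c then n else n

Two distinct leftmost derivations for the same string.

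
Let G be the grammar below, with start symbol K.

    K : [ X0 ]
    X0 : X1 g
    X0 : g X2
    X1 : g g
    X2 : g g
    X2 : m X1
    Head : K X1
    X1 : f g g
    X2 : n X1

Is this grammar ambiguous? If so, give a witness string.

Ambiguous

Witness: [ g g g ]

Derivation 1: K ⇒ [ X0 ] ⇒ [ X1 g ] ⇒ [ g g g ]
Derivation 2: K ⇒ [ X0 ] ⇒ [ g X2 ] ⇒ [ g g g ]

Two distinct leftmost derivations for the same string.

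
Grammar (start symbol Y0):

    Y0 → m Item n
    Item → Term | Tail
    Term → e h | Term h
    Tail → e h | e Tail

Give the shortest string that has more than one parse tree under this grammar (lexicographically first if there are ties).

m e h n

length 4: m e h n has 2 parse trees

Two derivations of m e h n:
  Y0 ⇒ m Item n ⇒ m Term n ⇒ m e h n
  Y0 ⇒ m Item n ⇒ m Tail n ⇒ m e h n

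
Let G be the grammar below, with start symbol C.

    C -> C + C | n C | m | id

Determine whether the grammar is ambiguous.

Ambiguous

Witness: n id + id

Derivation 1: C ⇒ C + C ⇒ n C + C ⇒ n id + C ⇒ n id + id
Derivation 2: C ⇒ n C ⇒ n C + C ⇒ n id + C ⇒ n id + id

Two distinct leftmost derivations for the same string.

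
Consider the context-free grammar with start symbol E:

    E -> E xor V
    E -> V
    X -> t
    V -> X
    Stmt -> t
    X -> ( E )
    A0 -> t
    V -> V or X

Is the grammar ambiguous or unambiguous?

Unambiguous

Only E, V, X are reachable from E; ignoring the rest: The grammar is stratified — E handles 'xor' (left-recursive), V handles 'or', X atoms. Each operator has a fixed associativity and precedence level, so every string has one parse.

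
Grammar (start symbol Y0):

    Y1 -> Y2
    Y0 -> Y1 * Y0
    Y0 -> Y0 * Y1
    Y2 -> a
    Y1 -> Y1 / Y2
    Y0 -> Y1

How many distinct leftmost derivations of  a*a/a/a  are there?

Parse trees for a*a/a/a:
  [Y0 [Y1 [Y2 a]] * [Y0 [Y1 [Y1 [Y1 [Y2 a]] / [Y2 a]] / [Y2 a]]]]
  [Y0 [Y0 [Y1 [Y2 a]]] * [Y1 [Y1 [Y1 [Y2 a]] / [Y2 a]] / [Y2 a]]]

2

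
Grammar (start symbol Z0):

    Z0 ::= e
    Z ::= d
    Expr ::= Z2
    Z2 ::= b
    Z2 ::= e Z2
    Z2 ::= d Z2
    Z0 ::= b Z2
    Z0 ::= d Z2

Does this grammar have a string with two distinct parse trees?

(Z, Expr are unreachable from Z0, so their rules don't affect L(Z0).) Restricted to the reachable nonterminals, every rule has the form A → t or A → t B, and no two rules for the same A share a first terminal. The grammar encodes a DFA — one run per string.

Unambiguous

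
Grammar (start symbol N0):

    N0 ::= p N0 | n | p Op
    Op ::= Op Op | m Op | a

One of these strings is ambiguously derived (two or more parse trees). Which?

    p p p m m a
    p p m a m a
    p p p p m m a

p p m a m a

p p p m m a: 1 tree
p p m a m a: 2 trees
p p p p m m a: 1 tree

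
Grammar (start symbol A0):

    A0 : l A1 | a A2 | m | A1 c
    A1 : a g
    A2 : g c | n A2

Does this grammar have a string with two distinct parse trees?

Ambiguous

Witness: a g c

Derivation 1: A0 ⇒ a A2 ⇒ a g c
Derivation 2: A0 ⇒ A1 c ⇒ a g c

Two distinct leftmost derivations for the same string.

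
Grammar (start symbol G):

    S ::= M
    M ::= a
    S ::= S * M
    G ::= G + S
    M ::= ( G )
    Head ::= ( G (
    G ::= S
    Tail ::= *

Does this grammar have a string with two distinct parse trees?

Unambiguous

(Head, Tail are unreachable from G, so their rules don't affect L(G).) G → G + S | S  ;  S → S * M | M  — a left-associative chain with M at the bottom. Each string factors uniquely by precedence.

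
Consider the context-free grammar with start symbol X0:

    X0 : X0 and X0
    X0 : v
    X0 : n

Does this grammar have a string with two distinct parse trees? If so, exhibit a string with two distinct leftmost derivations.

Ambiguous

Witness: n and n and n

Derivation 1: X0 ⇒ X0 and X0 ⇒ X0 and X0 and X0 ⇒ n and X0 and X0 ⇒ n and n and X0 ⇒ n and n and n
Derivation 2: X0 ⇒ X0 and X0 ⇒ n and X0 ⇒ n and X0 and X0 ⇒ n and n and X0 ⇒ n and n and n

Two distinct leftmost derivations for the same string.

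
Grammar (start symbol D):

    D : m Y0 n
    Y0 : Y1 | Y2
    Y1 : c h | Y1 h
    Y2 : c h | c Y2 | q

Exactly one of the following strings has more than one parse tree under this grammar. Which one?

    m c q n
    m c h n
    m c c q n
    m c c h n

m c q n: 1 tree
m c h n: 2 trees
m c c q n: 1 tree
m c c h n: 1 tree

m c h n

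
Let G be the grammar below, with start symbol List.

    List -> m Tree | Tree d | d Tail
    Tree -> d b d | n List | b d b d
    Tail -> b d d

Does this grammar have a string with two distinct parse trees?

Witness: d b d d

Derivation 1: List ⇒ Tree d ⇒ d b d d
Derivation 2: List ⇒ d Tail ⇒ d b d d

Two distinct leftmost derivations for the same string.

Ambiguous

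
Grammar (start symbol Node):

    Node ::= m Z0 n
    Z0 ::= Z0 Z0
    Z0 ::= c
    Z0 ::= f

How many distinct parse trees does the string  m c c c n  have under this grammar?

2

Parse trees for m c c c n:
  [Node m [Z0 [Z0 c] [Z0 [Z0 c] [Z0 c]]] n]
  [Node m [Z0 [Z0 [Z0 c] [Z0 c]] [Z0 c]] n]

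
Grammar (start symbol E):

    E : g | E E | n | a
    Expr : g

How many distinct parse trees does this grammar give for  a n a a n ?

Parse trees for a n a a n (showing first 6 of 14):
  [E [E a] [E [E n] [E [E a] [E [E a] [E n]]]]]
  [E [E a] [E [E n] [E [E [E a] [E a]] [E n]]]]
  [E [E a] [E [E [E n] [E a]] [E [E a] [E n]]]]
  [E [E a] [E [E [E n] [E [E a] [E a]]] [E n]]]
  [E [E a] [E [E [E [E n] [E a]] [E a]] [E n]]]
  [E [E [E a] [E n]] [E [E a] [E [E a] [E n]]]]

14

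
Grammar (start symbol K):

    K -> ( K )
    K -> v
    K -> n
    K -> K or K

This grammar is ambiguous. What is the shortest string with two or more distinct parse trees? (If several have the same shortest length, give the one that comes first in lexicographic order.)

length 1: no string has ≥2 trees
length 3: no string has ≥2 trees
length 5: n or n or n has 2 parse trees

Two derivations of n or n or n:
  K ⇒ K or K ⇒ n or K ⇒ n or K or K ⇒ n or n or K ⇒ n or n or n
  K ⇒ K or K ⇒ K or K or K ⇒ n or K or K ⇒ n or n or K ⇒ n or n or n

n or n or n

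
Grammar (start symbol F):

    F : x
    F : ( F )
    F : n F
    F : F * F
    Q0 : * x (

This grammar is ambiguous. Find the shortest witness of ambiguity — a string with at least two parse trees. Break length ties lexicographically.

length 1: no string has ≥2 trees
length 2: no string has ≥2 trees
length 3: no string has ≥2 trees
length 4: n x * x has 2 parse trees

Two derivations of n x * x:
  F ⇒ n F ⇒ n F * F ⇒ n x * F ⇒ n x * x
  F ⇒ F * F ⇒ n F * F ⇒ n x * F ⇒ n x * x

n x * x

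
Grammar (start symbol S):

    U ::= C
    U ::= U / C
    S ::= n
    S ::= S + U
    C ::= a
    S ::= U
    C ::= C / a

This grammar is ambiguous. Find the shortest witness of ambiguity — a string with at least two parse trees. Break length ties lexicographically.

length 1: no string has ≥2 trees
length 3: a / a has 2 parse trees

Two derivations of a / a:
  S ⇒ U ⇒ C ⇒ C / a ⇒ a / a
  S ⇒ U ⇒ U / C ⇒ C / C ⇒ a / C ⇒ a / a

a / a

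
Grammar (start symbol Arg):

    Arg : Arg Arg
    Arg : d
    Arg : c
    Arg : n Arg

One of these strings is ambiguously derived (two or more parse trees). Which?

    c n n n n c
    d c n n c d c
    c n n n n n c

c n n n n c: 1 tree
d c n n c d c: 34 trees
c n n n n n c: 1 tree

d c n n c d c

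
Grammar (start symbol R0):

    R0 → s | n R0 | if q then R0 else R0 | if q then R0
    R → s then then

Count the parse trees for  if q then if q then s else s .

2

Parse trees for if q then if q then s else s:
  [R0 if q then [R0 if q then [R0 s]] else [R0 s]]
  [R0 if q then [R0 if q then [R0 s] else [R0 s]]]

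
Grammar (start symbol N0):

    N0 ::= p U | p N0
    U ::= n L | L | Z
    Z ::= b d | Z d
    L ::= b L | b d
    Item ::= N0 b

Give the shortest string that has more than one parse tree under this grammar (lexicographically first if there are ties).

p b d

length 3: p b d has 2 parse trees

Two derivations of p b d:
  N0 ⇒ p U ⇒ p L ⇒ p b d
  N0 ⇒ p U ⇒ p Z ⇒ p b d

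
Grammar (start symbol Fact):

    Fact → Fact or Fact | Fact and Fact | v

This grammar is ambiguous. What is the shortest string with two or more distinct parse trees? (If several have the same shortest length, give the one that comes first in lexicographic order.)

length 1: no string has ≥2 trees
length 3: no string has ≥2 trees
length 5: v and v and v has 2 parse trees

Two derivations of v and v and v:
  Fact ⇒ Fact and Fact ⇒ Fact and Fact and Fact ⇒ v and Fact and Fact ⇒ v and v and Fact ⇒ v and v and v
  Fact ⇒ Fact and Fact ⇒ v and Fact ⇒ v and Fact and Fact ⇒ v and v and Fact ⇒ v and v and v

v and v and v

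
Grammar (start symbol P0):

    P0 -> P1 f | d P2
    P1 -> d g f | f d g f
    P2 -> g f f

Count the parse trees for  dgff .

Parse trees for dgff:
  [P0 [P1 d g f] f]
  [P0 d [P2 g f f]]

2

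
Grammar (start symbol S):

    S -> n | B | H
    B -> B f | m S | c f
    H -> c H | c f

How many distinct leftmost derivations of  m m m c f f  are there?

7

Parse trees for m m m c f f:
  [S [B [B m [S [B m [S [B m [S [B c f]]]]]]] f]]
  [S [B [B m [S [B m [S [B m [S [H c f]]]]]]] f]]
  [S [B m [S [B [B m [S [B m [S [B c f]]]]] f]]]]
  [S [B m [S [B [B m [S [B m [S [H c f]]]]] f]]]]
  [S [B m [S [B m [S [B [B m [S [B c f]]] f]]]]]]
  [S [B m [S [B m [S [B [B m [S [H c f]]] f]]]]]]
  [S [B m [S [B m [S [B m [S [B [B c f] f]]]]]]]]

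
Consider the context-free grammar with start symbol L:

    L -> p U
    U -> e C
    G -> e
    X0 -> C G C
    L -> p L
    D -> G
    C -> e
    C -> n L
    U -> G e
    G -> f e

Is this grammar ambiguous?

Ambiguous

Witness: p e e

Derivation 1: L ⇒ p U ⇒ p e C ⇒ p e e
Derivation 2: L ⇒ p U ⇒ p G e ⇒ p e e

Two distinct leftmost derivations for the same string.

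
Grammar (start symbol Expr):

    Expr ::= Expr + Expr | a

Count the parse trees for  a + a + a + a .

Parse trees for a + a + a + a:
  [Expr [Expr a] + [Expr [Expr a] + [Expr [Expr a] + [Expr a]]]]
  [Expr [Expr a] + [Expr [Expr [Expr a] + [Expr a]] + [Expr a]]]
  [Expr [Expr [Expr a] + [Expr a]] + [Expr [Expr a] + [Expr a]]]
  [Expr [Expr [Expr a] + [Expr [Expr a] + [Expr a]]] + [Expr a]]
  [Expr [Expr [Expr [Expr a] + [Expr a]] + [Expr a]] + [Expr a]]

5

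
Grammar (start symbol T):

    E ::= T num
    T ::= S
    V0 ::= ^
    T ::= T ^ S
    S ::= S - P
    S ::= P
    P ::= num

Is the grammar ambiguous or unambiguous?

Unambiguous

(E, V0 are unreachable from T, so their rules don't affect L(T).) T → T ^ S | S  ;  S → S - P | P  — a left-associative chain with P at the bottom. Each string factors uniquely by precedence.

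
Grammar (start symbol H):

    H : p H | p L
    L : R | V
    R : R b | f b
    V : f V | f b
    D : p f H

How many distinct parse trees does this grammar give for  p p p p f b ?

2

Parse trees for p p p p f b:
  [H p [H p [H p [H p [L [R f b]]]]]]
  [H p [H p [H p [H p [L [V f b]]]]]]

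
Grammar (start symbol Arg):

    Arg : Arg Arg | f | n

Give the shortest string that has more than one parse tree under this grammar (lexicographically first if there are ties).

length 1: no string has ≥2 trees
length 2: no string has ≥2 trees
length 3: f f f has 2 parse trees

Two derivations of f f f:
  Arg ⇒ Arg Arg ⇒ Arg Arg Arg ⇒ f Arg Arg ⇒ f f Arg ⇒ f f f
  Arg ⇒ Arg Arg ⇒ f Arg ⇒ f Arg Arg ⇒ f f Arg ⇒ f f f

f f f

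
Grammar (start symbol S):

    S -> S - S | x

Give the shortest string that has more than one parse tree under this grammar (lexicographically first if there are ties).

length 1: no string has ≥2 trees
length 3: no string has ≥2 trees
length 5: x - x - x has 2 parse trees

Two derivations of x - x - x:
  S ⇒ S - S ⇒ S - S - S ⇒ x - S - S ⇒ x - x - S ⇒ x - x - x
  S ⇒ S - S ⇒ x - S ⇒ x - S - S ⇒ x - x - S ⇒ x - x - x

x - x - x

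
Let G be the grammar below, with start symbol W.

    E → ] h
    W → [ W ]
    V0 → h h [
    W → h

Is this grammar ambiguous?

Only W is reachable from W; ignoring the rest: L(W) is { openⁿ atom closeⁿ : n ≥ 0 }. The bracket depth fixes n, and the derivation is forced at every step.

Unambiguous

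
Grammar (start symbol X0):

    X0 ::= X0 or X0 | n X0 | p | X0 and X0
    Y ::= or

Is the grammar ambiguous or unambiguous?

Ambiguous

Witness: n p and p

Derivation 1: X0 ⇒ n X0 ⇒ n X0 and X0 ⇒ n p and X0 ⇒ n p and p
Derivation 2: X0 ⇒ X0 and X0 ⇒ n X0 and X0 ⇒ n p and X0 ⇒ n p and p

Two distinct leftmost derivations for the same string.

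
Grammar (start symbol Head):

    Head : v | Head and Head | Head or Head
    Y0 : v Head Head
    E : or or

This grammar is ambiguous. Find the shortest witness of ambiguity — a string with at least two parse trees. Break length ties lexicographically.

length 1: no string has ≥2 trees
length 3: no string has ≥2 trees
length 5: v and v and v has 2 parse trees

Two derivations of v and v and v:
  Head ⇒ Head and Head ⇒ v and Head ⇒ v and Head and Head ⇒ v and v and Head ⇒ v and v and v
  Head ⇒ Head and Head ⇒ Head and Head and Head ⇒ v and Head and Head ⇒ v and v and Head ⇒ v and v and v

v and v and v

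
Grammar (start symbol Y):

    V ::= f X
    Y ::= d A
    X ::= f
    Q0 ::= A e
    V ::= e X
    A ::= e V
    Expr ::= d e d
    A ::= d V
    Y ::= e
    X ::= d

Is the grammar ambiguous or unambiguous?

(Expr, Q0 are unreachable from Y, so their rules don't affect L(Y).) Restricted to the reachable nonterminals, every rule has the form A → t or A → t B, and no two rules for the same A share a first terminal. The grammar encodes a DFA — one run per string.

Unambiguous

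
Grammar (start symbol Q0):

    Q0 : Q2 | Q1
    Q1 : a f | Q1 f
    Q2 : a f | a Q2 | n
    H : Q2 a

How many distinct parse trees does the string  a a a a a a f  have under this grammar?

Parse trees for a a a a a a f:
  [Q0 [Q2 a [Q2 a [Q2 a [Q2 a [Q2 a [Q2 a f]]]]]]]

1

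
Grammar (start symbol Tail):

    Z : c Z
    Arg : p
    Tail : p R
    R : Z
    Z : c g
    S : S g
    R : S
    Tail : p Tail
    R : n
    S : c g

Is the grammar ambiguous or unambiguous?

Witness: p c g

Derivation 1: Tail ⇒ p R ⇒ p Z ⇒ p c g
Derivation 2: Tail ⇒ p R ⇒ p S ⇒ p c g

Two distinct leftmost derivations for the same string.

Ambiguous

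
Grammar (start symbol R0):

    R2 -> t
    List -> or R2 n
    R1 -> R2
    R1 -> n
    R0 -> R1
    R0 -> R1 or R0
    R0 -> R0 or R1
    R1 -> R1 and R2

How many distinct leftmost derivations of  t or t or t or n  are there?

Parse trees for t or t or t or n:
  [R0 [R1 [R2 t]] or [R0 [R1 [R2 t]] or [R0 [R1 [R2 t]] or [R0 [R1 n]]]]]
  [R0 [R1 [R2 t]] or [R0 [R1 [R2 t]] or [R0 [R0 [R1 [R2 t]]] or [R1 n]]]]
  [R0 [R1 [R2 t]] or [R0 [R0 [R1 [R2 t]] or [R0 [R1 [R2 t]]]] or [R1 n]]]
  [R0 [R1 [R2 t]] or [R0 [R0 [R0 [R1 [R2 t]]] or [R1 [R2 t]]] or [R1 n]]]
  [R0 [R0 [R1 [R2 t]] or [R0 [R1 [R2 t]] or [R0 [R1 [R2 t]]]]] or [R1 n]]
  [R0 [R0 [R1 [R2 t]] or [R0 [R0 [R1 [R2 t]]] or [R1 [R2 t]]]] or [R1 n]]
  [R0 [R0 [R0 [R1 [R2 t]] or [R0 [R1 [R2 t]]]] or [R1 [R2 t]]] or [R1 n]]
  [R0 [R0 [R0 [R0 [R1 [R2 t]]] or [R1 [R2 t]]] or [R1 [R2 t]]] or [R1 n]]

8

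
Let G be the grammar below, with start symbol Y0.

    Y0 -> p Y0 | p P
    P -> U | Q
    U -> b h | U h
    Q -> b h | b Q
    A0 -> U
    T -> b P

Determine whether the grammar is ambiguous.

Ambiguous

Witness: p b h

Derivation 1: Y0 ⇒ p P ⇒ p U ⇒ p b h
Derivation 2: Y0 ⇒ p P ⇒ p Q ⇒ p b h

Two distinct leftmost derivations for the same string.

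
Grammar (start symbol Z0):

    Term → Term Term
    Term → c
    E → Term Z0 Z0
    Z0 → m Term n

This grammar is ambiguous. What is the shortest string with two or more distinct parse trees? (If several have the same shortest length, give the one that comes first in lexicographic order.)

length 3: no string has ≥2 trees
length 4: no string has ≥2 trees
length 5: m c c c n has 2 parse trees

Two derivations of m c c c n:
  Z0 ⇒ m Term n ⇒ m Term Term n ⇒ m Term Term Term n ⇒ m c Term Term n ⇒ m c c Term n ⇒ m c c c n
  Z0 ⇒ m Term n ⇒ m Term Term n ⇒ m c Term n ⇒ m c Term Term n ⇒ m c c Term n ⇒ m c c c n

m c c c n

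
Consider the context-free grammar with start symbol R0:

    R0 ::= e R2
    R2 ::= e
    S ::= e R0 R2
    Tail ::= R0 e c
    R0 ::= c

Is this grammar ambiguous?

Unambiguous

(S, Tail are unreachable from R0, so their rules don't affect L(R0).) The reachable rules are right-linear with at most one rule per (nonterminal, next-terminal) pair. Each input token forces the next rule, so parsing is deterministic.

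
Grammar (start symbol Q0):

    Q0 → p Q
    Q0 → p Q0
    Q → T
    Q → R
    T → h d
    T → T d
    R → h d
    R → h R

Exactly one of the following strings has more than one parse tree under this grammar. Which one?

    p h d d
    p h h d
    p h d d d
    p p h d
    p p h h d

p p h d

p h d d: 1 tree
p h h d: 1 tree
p h d d d: 1 tree
p p h d: 2 trees
p p h h d: 1 tree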